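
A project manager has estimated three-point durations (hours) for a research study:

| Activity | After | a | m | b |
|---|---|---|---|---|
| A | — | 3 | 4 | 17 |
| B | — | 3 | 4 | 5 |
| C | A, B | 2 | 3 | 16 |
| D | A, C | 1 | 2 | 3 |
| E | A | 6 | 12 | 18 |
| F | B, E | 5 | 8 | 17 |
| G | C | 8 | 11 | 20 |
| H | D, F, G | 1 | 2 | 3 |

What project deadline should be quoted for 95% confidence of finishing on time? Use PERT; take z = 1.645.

35.1 hours

te_A = (3 + 4·4 + 17)/6 = 36/6 = 6; σ²_A = ((17−3)/6)² = 5.444
te_B = (3 + 4·4 + 5)/6 = 24/6 = 4; σ²_B = ((5−3)/6)² = 0.111
te_C = (2 + 4·3 + 16)/6 = 30/6 = 5; σ²_C = ((16−2)/6)² = 5.444
te_D = (1 + 4·2 + 3)/6 = 12/6 = 2; σ²_D = ((3−1)/6)² = 0.111
te_E = (6 + 4·12 + 18)/6 = 72/6 = 12; σ²_E = ((18−6)/6)² = 4.000
te_F = (5 + 4·8 + 17)/6 = 54/6 = 9; σ²_F = ((17−5)/6)² = 4.000
te_G = (8 + 4·11 + 20)/6 = 72/6 = 12; σ²_G = ((20−8)/6)² = 4.000
te_H = (1 + 4·2 + 3)/6 = 12/6 = 2; σ²_H = ((3−1)/6)² = 0.111

Forward pass:
ES_A = 0; EF_A = 6
ES_B = 0; EF_B = 4
ES_C = max(EF_A=6, EF_B=4) = 6; EF_C = 6+5 = 11
ES_D = max(EF_A=6, EF_C=11) = 11; EF_D = 11+2 = 13
ES_E = 6; EF_E = 6+12 = 18
ES_F = max(EF_B=4, EF_E=18) = 18; EF_F = 18+9 = 27
ES_G = 11; EF_G = 11+12 = 23
ES_H = max(EF_D=13, EF_F=27, EF_G=23) = 27; EF_H = 27+2 = 29
Expected project duration μ = 29 hours. Critical path: A → E → F → H.

Variance along critical path = 5.444 + 4.000 + 4.000 + 0.111 = 13.556; σ = 3.682 hours.
D = μ + z·σ = 29 + 1.645·3.682 = 35.1 hours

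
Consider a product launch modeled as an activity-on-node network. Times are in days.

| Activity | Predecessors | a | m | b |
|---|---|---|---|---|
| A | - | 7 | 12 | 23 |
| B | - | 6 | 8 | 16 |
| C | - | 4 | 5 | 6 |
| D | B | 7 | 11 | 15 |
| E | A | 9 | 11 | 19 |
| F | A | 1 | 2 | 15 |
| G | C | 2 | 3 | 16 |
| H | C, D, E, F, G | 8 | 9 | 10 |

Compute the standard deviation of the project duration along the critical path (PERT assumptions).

3.16 days

te_A = (7 + 4·12 + 23)/6 = 78/6 = 13; σ²_A = ((23−7)/6)² = 7.111
te_B = (6 + 4·8 + 16)/6 = 54/6 = 9; σ²_B = ((16−6)/6)² = 2.778
te_C = (4 + 4·5 + 6)/6 = 30/6 = 5; σ²_C = ((6−4)/6)² = 0.111
te_D = (7 + 4·11 + 15)/6 = 66/6 = 11; σ²_D = ((15−7)/6)² = 1.778
te_E = (9 + 4·11 + 19)/6 = 72/6 = 12; σ²_E = ((19−9)/6)² = 2.778
te_F = (1 + 4·2 + 15)/6 = 24/6 = 4; σ²_F = ((15−1)/6)² = 5.444
te_G = (2 + 4·3 + 16)/6 = 30/6 = 5; σ²_G = ((16−2)/6)² = 5.444
te_H = (8 + 4·9 + 10)/6 = 54/6 = 9; σ²_H = ((10−8)/6)² = 0.111

Forward pass:
ES_A = 0; EF_A = 13
ES_B = 0; EF_B = 9
ES_C = 0; EF_C = 5
ES_D = 9; EF_D = 9+11 = 20
ES_E = 13; EF_E = 13+12 = 25
ES_F = 13; EF_F = 13+4 = 17
ES_G = 5; EF_G = 5+5 = 10
ES_H = max(EF_C=5, EF_D=20, EF_E=25, EF_F=17, EF_G=10) = 25; EF_H = 25+9 = 34
Expected project duration μ = 34 days. Critical path: A → E → H.

Variance along critical path = 7.111 + 2.778 + 0.111 = 10.000
σ = √10.000 = 3.162 days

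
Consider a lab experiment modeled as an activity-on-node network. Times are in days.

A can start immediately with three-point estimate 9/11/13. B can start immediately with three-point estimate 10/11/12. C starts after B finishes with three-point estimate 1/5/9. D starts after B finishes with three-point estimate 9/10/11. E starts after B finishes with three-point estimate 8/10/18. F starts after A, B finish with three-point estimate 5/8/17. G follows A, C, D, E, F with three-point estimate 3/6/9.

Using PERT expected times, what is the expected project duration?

te_A = (9 + 4·11 + 13)/6 = 66/6 = 11
te_B = (10 + 4·11 + 12)/6 = 66/6 = 11
te_C = (1 + 4·5 + 9)/6 = 30/6 = 5
te_D = (9 + 4·10 + 11)/6 = 60/6 = 10
te_E = (8 + 4·10 + 18)/6 = 66/6 = 11
te_F = (5 + 4·8 + 17)/6 = 54/6 = 9
te_G = (3 + 4·6 + 9)/6 = 36/6 = 6

Forward pass:
ES_A = 0; EF_A = 11
ES_B = 0; EF_B = 11
ES_C = 11; EF_C = 11+5 = 16
ES_D = 11; EF_D = 11+10 = 21
ES_E = 11; EF_E = 11+11 = 22
ES_F = max(EF_A=11, EF_B=11) = 11; EF_F = 11+9 = 20
ES_G = max(EF_A=11, EF_C=16, EF_D=21, EF_E=22, EF_F=20) = 22; EF_G = 22+6 = 28
Expected project duration μ = 28 days. Critical path: B → E → G.

28 days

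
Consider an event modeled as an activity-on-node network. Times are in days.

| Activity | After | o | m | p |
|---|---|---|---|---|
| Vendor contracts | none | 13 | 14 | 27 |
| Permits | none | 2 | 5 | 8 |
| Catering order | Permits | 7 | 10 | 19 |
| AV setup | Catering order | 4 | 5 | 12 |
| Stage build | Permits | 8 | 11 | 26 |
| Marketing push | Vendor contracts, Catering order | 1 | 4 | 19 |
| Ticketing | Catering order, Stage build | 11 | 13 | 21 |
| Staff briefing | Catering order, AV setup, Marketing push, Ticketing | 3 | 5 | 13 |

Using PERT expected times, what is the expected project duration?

38 days

te_Vendor contracts = (13 + 4·14 + 27)/6 = 96/6 = 16
te_Permits = (2 + 4·5 + 8)/6 = 30/6 = 5
te_Catering order = (7 + 4·10 + 19)/6 = 66/6 = 11
te_AV setup = (4 + 4·5 + 12)/6 = 36/6 = 6
te_Stage build = (8 + 4·11 + 26)/6 = 78/6 = 13
te_Marketing push = (1 + 4·4 + 19)/6 = 36/6 = 6
te_Ticketing = (11 + 4·13 + 21)/6 = 84/6 = 14
te_Staff briefing = (3 + 4·5 + 13)/6 = 36/6 = 6

Forward pass:
ES_Vendor contracts = 0; EF_Vendor contracts = 16
ES_Permits = 0; EF_Permits = 5
ES_Catering order = 5; EF_Catering order = 5+11 = 16
ES_AV setup = 16; EF_AV setup = 16+6 = 22
ES_Stage build = 5; EF_Stage build = 5+13 = 18
ES_Marketing push = max(EF_Vendor contracts=16, EF_Catering order=16) = 16; EF_Marketing push = 16+6 = 22
ES_Ticketing = max(EF_Catering order=16, EF_Stage build=18) = 18; EF_Ticketing = 18+14 = 32
ES_Staff briefing = max(EF_Catering order=16, EF_AV setup=22, EF_Marketing push=22, EF_Ticketing=32) = 32; EF_Staff briefing = 32+6 = 38
Expected project duration μ = 38 days. Critical path: Permits → Stage build → Ticketing → Staff briefing.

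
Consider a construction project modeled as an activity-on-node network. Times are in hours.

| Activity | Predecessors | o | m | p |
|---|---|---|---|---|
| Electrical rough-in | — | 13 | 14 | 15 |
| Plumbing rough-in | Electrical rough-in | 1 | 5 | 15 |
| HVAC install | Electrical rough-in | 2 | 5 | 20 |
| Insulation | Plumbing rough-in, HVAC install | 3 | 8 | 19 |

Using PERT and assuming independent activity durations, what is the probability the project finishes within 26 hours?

0.160

te_Electrical rough-in = (13 + 4·14 + 15)/6 = 84/6 = 14; σ²_Electrical rough-in = ((15−13)/6)² = 0.111
te_Plumbing rough-in = (1 + 4·5 + 15)/6 = 36/6 = 6; σ²_Plumbing rough-in = ((15−1)/6)² = 5.444
te_HVAC install = (2 + 4·5 + 20)/6 = 42/6 = 7; σ²_HVAC install = ((20−2)/6)² = 9.000
te_Insulation = (3 + 4·8 + 19)/6 = 54/6 = 9; σ²_Insulation = ((19−3)/6)² = 7.111

Forward pass:
ES_Electrical rough-in = 0; EF_Electrical rough-in = 14
ES_Plumbing rough-in = 14; EF_Plumbing rough-in = 14+6 = 20
ES_HVAC install = 14; EF_HVAC install = 14+7 = 21
ES_Insulation = max(EF_Plumbing rough-in=20, EF_HVAC install=21) = 21; EF_Insulation = 21+9 = 30
Expected project duration μ = 30 hours. Critical path: Electrical rough-in → HVAC install → Insulation.

Variance along critical path = 0.111 + 9.000 + 7.111 = 16.222; σ = √16.222 = 4.028 hours.
Z = (26 − 30) / 4.028 = -0.993
P(T ≤ 26) = Φ(-0.993) ≈ 0.160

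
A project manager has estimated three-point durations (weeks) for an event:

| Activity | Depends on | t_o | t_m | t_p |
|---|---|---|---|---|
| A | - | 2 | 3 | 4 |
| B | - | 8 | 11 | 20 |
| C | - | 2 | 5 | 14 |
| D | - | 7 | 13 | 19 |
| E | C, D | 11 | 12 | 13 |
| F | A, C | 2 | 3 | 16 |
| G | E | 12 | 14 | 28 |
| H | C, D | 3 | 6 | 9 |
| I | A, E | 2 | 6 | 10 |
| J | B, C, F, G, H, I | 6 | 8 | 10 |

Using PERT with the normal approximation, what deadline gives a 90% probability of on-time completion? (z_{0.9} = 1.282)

53.4 weeks

te_A = (2 + 4·3 + 4)/6 = 18/6 = 3; σ²_A = ((4−2)/6)² = 0.111
te_B = (8 + 4·11 + 20)/6 = 72/6 = 12; σ²_B = ((20−8)/6)² = 4.000
te_C = (2 + 4·5 + 14)/6 = 36/6 = 6; σ²_C = ((14−2)/6)² = 4.000
te_D = (7 + 4·13 + 19)/6 = 78/6 = 13; σ²_D = ((19−7)/6)² = 4.000
te_E = (11 + 4·12 + 13)/6 = 72/6 = 12; σ²_E = ((13−11)/6)² = 0.111
te_F = (2 + 4·3 + 16)/6 = 30/6 = 5; σ²_F = ((16−2)/6)² = 5.444
te_G = (12 + 4·14 + 28)/6 = 96/6 = 16; σ²_G = ((28−12)/6)² = 7.111
te_H = (3 + 4·6 + 9)/6 = 36/6 = 6; σ²_H = ((9−3)/6)² = 1.000
te_I = (2 + 4·6 + 10)/6 = 36/6 = 6; σ²_I = ((10−2)/6)² = 1.778
te_J = (6 + 4·8 + 10)/6 = 48/6 = 8; σ²_J = ((10−6)/6)² = 0.444

Forward pass:
ES_A = 0; EF_A = 3
ES_B = 0; EF_B = 12
ES_C = 0; EF_C = 6
ES_D = 0; EF_D = 13
ES_E = max(EF_C=6, EF_D=13) = 13; EF_E = 13+12 = 25
ES_F = max(EF_A=3, EF_C=6) = 6; EF_F = 6+5 = 11
ES_G = 25; EF_G = 25+16 = 41
ES_H = max(EF_C=6, EF_D=13) = 13; EF_H = 13+6 = 19
ES_I = max(EF_A=3, EF_E=25) = 25; EF_I = 25+6 = 31
ES_J = max(EF_B=12, EF_C=6, EF_F=11, EF_G=41, EF_H=19, EF_I=31) = 41; EF_J = 41+8 = 49
Expected project duration μ = 49 weeks. Critical path: D → E → G → J.

Variance along critical path = 4.000 + 0.111 + 7.111 + 0.444 = 11.667; σ = 3.416 weeks.
D = μ + z·σ = 49 + 1.282·3.416 = 53.4 weeks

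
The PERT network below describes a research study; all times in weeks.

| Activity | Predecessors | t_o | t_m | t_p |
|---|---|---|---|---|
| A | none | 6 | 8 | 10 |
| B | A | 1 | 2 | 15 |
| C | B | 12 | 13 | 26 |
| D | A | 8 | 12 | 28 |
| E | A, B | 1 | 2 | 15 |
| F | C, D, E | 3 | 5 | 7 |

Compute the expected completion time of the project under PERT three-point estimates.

32 weeks

te_A = (6 + 4·8 + 10)/6 = 48/6 = 8
te_B = (1 + 4·2 + 15)/6 = 24/6 = 4
te_C = (12 + 4·13 + 26)/6 = 90/6 = 15
te_D = (8 + 4·12 + 28)/6 = 84/6 = 14
te_E = (1 + 4·2 + 15)/6 = 24/6 = 4
te_F = (3 + 4·5 + 7)/6 = 30/6 = 5

Forward pass:
ES_A = 0; EF_A = 8
ES_B = 8; EF_B = 8+4 = 12
ES_C = 12; EF_C = 12+15 = 27
ES_D = 8; EF_D = 8+14 = 22
ES_E = max(EF_A=8, EF_B=12) = 12; EF_E = 12+4 = 16
ES_F = max(EF_C=27, EF_D=22, EF_E=16) = 27; EF_F = 27+5 = 32
Expected project duration μ = 32 weeks. Critical path: A → B → C → F.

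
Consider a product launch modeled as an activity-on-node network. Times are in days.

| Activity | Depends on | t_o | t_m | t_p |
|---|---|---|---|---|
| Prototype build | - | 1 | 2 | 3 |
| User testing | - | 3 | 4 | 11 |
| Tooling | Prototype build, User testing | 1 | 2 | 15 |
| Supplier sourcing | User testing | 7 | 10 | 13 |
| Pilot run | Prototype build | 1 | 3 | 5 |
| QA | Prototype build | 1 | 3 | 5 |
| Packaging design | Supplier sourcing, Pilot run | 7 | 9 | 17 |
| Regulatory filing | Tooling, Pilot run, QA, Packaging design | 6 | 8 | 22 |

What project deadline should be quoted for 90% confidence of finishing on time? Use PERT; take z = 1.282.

39.6 days

te_Prototype build = (1 + 4·2 + 3)/6 = 12/6 = 2; σ²_Prototype build = ((3−1)/6)² = 0.111
te_User testing = (3 + 4·4 + 11)/6 = 30/6 = 5; σ²_User testing = ((11−3)/6)² = 1.778
te_Tooling = (1 + 4·2 + 15)/6 = 24/6 = 4; σ²_Tooling = ((15−1)/6)² = 5.444
te_Supplier sourcing = (7 + 4·10 + 13)/6 = 60/6 = 10; σ²_Supplier sourcing = ((13−7)/6)² = 1.000
te_Pilot run = (1 + 4·3 + 5)/6 = 18/6 = 3; σ²_Pilot run = ((5−1)/6)² = 0.444
te_QA = (1 + 4·3 + 5)/6 = 18/6 = 3; σ²_QA = ((5−1)/6)² = 0.444
te_Packaging design = (7 + 4·9 + 17)/6 = 60/6 = 10; σ²_Packaging design = ((17−7)/6)² = 2.778
te_Regulatory filing = (6 + 4·8 + 22)/6 = 60/6 = 10; σ²_Regulatory filing = ((22−6)/6)² = 7.111

Forward pass:
ES_Prototype build = 0; EF_Prototype build = 2
ES_User testing = 0; EF_User testing = 5
ES_Tooling = max(EF_Prototype build=2, EF_User testing=5) = 5; EF_Tooling = 5+4 = 9
ES_Supplier sourcing = 5; EF_Supplier sourcing = 5+10 = 15
ES_Pilot run = 2; EF_Pilot run = 2+3 = 5
ES_QA = 2; EF_QA = 2+3 = 5
ES_Packaging design = max(EF_Supplier sourcing=15, EF_Pilot run=5) = 15; EF_Packaging design = 15+10 = 25
ES_Regulatory filing = max(EF_Tooling=9, EF_Pilot run=5, EF_QA=5, EF_Packaging design=25) = 25; EF_Regulatory filing = 25+10 = 35
Expected project duration μ = 35 days. Critical path: User testing → Supplier sourcing → Packaging design → Regulatory filing.

Variance along critical path = 1.778 + 1.000 + 2.778 + 7.111 = 12.667; σ = 3.559 days.
D = μ + z·σ = 35 + 1.282·3.559 = 39.6 days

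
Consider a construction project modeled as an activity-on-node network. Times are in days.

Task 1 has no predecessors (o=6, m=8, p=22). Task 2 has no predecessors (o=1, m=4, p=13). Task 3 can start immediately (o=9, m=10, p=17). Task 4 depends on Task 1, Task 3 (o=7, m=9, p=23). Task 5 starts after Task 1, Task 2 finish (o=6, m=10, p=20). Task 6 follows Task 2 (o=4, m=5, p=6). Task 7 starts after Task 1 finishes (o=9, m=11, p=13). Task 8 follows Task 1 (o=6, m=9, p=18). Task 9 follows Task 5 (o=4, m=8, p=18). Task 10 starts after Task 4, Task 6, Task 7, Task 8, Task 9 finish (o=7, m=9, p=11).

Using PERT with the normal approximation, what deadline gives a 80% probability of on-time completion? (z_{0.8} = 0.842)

42.6 days

te_Task 1 = (6 + 4·8 + 22)/6 = 60/6 = 10; σ²_Task 1 = ((22−6)/6)² = 7.111
te_Task 2 = (1 + 4·4 + 13)/6 = 30/6 = 5; σ²_Task 2 = ((13−1)/6)² = 4.000
te_Task 3 = (9 + 4·10 + 17)/6 = 66/6 = 11; σ²_Task 3 = ((17−9)/6)² = 1.778
te_Task 4 = (7 + 4·9 + 23)/6 = 66/6 = 11; σ²_Task 4 = ((23−7)/6)² = 7.111
te_Task 5 = (6 + 4·10 + 20)/6 = 66/6 = 11; σ²_Task 5 = ((20−6)/6)² = 5.444
te_Task 6 = (4 + 4·5 + 6)/6 = 30/6 = 5; σ²_Task 6 = ((6−4)/6)² = 0.111
te_Task 7 = (9 + 4·11 + 13)/6 = 66/6 = 11; σ²_Task 7 = ((13−9)/6)² = 0.444
te_Task 8 = (6 + 4·9 + 18)/6 = 60/6 = 10; σ²_Task 8 = ((18−6)/6)² = 4.000
te_Task 9 = (4 + 4·8 + 18)/6 = 54/6 = 9; σ²_Task 9 = ((18−4)/6)² = 5.444
te_Task 10 = (7 + 4·9 + 11)/6 = 54/6 = 9; σ²_Task 10 = ((11−7)/6)² = 0.444

Forward pass:
ES_Task 1 = 0; EF_Task 1 = 10
ES_Task 2 = 0; EF_Task 2 = 5
ES_Task 3 = 0; EF_Task 3 = 11
ES_Task 4 = max(EF_Task 1=10, EF_Task 3=11) = 11; EF_Task 4 = 11+11 = 22
ES_Task 5 = max(EF_Task 1=10, EF_Task 2=5) = 10; EF_Task 5 = 10+11 = 21
ES_Task 6 = 5; EF_Task 6 = 5+5 = 10
ES_Task 7 = 10; EF_Task 7 = 10+11 = 21
ES_Task 8 = 10; EF_Task 8 = 10+10 = 20
ES_Task 9 = 21; EF_Task 9 = 21+9 = 30
ES_Task 10 = max(EF_Task 4=22, EF_Task 6=10, EF_Task 7=21, EF_Task 8=20, EF_Task 9=30) = 30; EF_Task 10 = 30+9 = 39
Expected project duration μ = 39 days. Critical path: Task 1 → Task 5 → Task 9 → Task 10.

Variance along critical path = 7.111 + 5.444 + 5.444 + 0.444 = 18.444; σ = 4.295 days.
D = μ + z·σ = 39 + 0.842·4.295 = 42.6 days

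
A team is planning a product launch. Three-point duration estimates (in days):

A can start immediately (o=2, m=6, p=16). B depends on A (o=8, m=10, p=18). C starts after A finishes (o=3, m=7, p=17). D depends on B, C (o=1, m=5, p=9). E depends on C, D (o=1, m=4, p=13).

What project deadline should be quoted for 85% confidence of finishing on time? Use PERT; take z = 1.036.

31.9 days

te_A = (2 + 4·6 + 16)/6 = 42/6 = 7; σ²_A = ((16−2)/6)² = 5.444
te_B = (8 + 4·10 + 18)/6 = 66/6 = 11; σ²_B = ((18−8)/6)² = 2.778
te_C = (3 + 4·7 + 17)/6 = 48/6 = 8; σ²_C = ((17−3)/6)² = 5.444
te_D = (1 + 4·5 + 9)/6 = 30/6 = 5; σ²_D = ((9−1)/6)² = 1.778
te_E = (1 + 4·4 + 13)/6 = 30/6 = 5; σ²_E = ((13−1)/6)² = 4.000

Forward pass:
ES_A = 0; EF_A = 7
ES_B = 7; EF_B = 7+11 = 18
ES_C = 7; EF_C = 7+8 = 15
ES_D = max(EF_B=18, EF_C=15) = 18; EF_D = 18+5 = 23
ES_E = max(EF_C=15, EF_D=23) = 23; EF_E = 23+5 = 28
Expected project duration μ = 28 days. Critical path: A → B → D → E.

Variance along critical path = 5.444 + 2.778 + 1.778 + 4.000 = 14.000; σ = 3.742 days.
D = μ + z·σ = 28 + 1.036·3.742 = 31.9 days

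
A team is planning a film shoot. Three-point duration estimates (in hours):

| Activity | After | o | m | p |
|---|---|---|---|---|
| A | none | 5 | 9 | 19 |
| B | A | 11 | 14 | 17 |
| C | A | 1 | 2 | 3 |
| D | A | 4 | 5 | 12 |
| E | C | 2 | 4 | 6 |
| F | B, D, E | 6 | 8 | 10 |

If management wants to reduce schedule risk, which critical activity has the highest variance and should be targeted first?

te_A = (5 + 4·9 + 19)/6 = 60/6 = 10; σ²_A = ((19−5)/6)² = 5.444
te_B = (11 + 4·14 + 17)/6 = 84/6 = 14; σ²_B = ((17−11)/6)² = 1.000
te_C = (1 + 4·2 + 3)/6 = 12/6 = 2; σ²_C = ((3−1)/6)² = 0.111
te_D = (4 + 4·5 + 12)/6 = 36/6 = 6; σ²_D = ((12−4)/6)² = 1.778
te_E = (2 + 4·4 + 6)/6 = 24/6 = 4; σ²_E = ((6−2)/6)² = 0.444
te_F = (6 + 4·8 + 10)/6 = 48/6 = 8; σ²_F = ((10−6)/6)² = 0.444

Forward pass:
ES_A = 0; EF_A = 10
ES_B = 10; EF_B = 10+14 = 24
ES_C = 10; EF_C = 10+2 = 12
ES_D = 10; EF_D = 10+6 = 16
ES_E = 12; EF_E = 12+4 = 16
ES_F = max(EF_B=24, EF_D=16, EF_E=16) = 24; EF_F = 24+8 = 32
Expected project duration μ = 32 hours. Critical path: A → B → F.

Variances on critical path: σ²_A=5.444, σ²_B=1.000, σ²_F=0.444.
Largest is σ²_A = 5.444.

A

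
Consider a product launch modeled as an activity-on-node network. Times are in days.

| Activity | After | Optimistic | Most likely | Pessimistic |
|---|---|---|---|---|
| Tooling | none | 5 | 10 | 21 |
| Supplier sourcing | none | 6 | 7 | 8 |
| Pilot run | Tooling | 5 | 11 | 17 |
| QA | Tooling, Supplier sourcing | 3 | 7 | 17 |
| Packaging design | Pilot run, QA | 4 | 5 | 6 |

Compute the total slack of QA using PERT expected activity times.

3 days

te_Tooling = (5 + 4·10 + 21)/6 = 66/6 = 11
te_Supplier sourcing = (6 + 4·7 + 8)/6 = 42/6 = 7
te_Pilot run = (5 + 4·11 + 17)/6 = 66/6 = 11
te_QA = (3 + 4·7 + 17)/6 = 48/6 = 8
te_Packaging design = (4 + 4·5 + 6)/6 = 30/6 = 5

Forward pass:
ES_Tooling = 0; EF_Tooling = 11
ES_Supplier sourcing = 0; EF_Supplier sourcing = 7
ES_Pilot run = 11; EF_Pilot run = 11+11 = 22
ES_QA = max(EF_Tooling=11, EF_Supplier sourcing=7) = 11; EF_QA = 11+8 = 19
ES_Packaging design = max(EF_Pilot run=22, EF_QA=19) = 22; EF_Packaging design = 22+5 = 27
Expected project duration μ = 27 days. Critical path: Tooling → Pilot run → Packaging design.

Backward pass:
LF_Packaging design = 27; LS_Packaging design = 27−5 = 22
LF_QA = LS_Packaging design = 22; LS_QA = 22−8 = 14
LF_Pilot run = LS_Packaging design = 22; LS_Pilot run = 22−11 = 11
LF_Supplier sourcing = LS_QA = 14; LS_Supplier sourcing = 14−7 = 7
LF_Tooling = min(LS_Pilot run=11, LS_QA=14) = 11; LS_Tooling = 11−11 = 0
Slack_QA = LS_QA − ES_QA = 14 − 11 = 3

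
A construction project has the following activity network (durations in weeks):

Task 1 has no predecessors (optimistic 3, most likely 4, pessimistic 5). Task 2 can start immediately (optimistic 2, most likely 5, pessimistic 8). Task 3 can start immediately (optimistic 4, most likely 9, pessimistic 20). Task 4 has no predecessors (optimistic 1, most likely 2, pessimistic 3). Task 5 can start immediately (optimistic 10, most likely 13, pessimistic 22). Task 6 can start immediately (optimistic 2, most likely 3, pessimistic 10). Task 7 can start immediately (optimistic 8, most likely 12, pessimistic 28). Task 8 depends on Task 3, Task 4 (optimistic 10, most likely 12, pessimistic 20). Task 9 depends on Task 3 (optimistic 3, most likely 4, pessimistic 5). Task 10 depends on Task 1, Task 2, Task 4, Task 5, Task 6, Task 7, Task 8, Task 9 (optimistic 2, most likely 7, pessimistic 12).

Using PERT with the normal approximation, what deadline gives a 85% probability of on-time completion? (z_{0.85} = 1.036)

33.7 weeks

te_Task 1 = (3 + 4·4 + 5)/6 = 24/6 = 4; σ²_Task 1 = ((5−3)/6)² = 0.111
te_Task 2 = (2 + 4·5 + 8)/6 = 30/6 = 5; σ²_Task 2 = ((8−2)/6)² = 1.000
te_Task 3 = (4 + 4·9 + 20)/6 = 60/6 = 10; σ²_Task 3 = ((20−4)/6)² = 7.111
te_Task 4 = (1 + 4·2 + 3)/6 = 12/6 = 2; σ²_Task 4 = ((3−1)/6)² = 0.111
te_Task 5 = (10 + 4·13 + 22)/6 = 84/6 = 14; σ²_Task 5 = ((22−10)/6)² = 4.000
te_Task 6 = (2 + 4·3 + 10)/6 = 24/6 = 4; σ²_Task 6 = ((10−2)/6)² = 1.778
te_Task 7 = (8 + 4·12 + 28)/6 = 84/6 = 14; σ²_Task 7 = ((28−8)/6)² = 11.111
te_Task 8 = (10 + 4·12 + 20)/6 = 78/6 = 13; σ²_Task 8 = ((20−10)/6)² = 2.778
te_Task 9 = (3 + 4·4 + 5)/6 = 24/6 = 4; σ²_Task 9 = ((5−3)/6)² = 0.111
te_Task 10 = (2 + 4·7 + 12)/6 = 42/6 = 7; σ²_Task 10 = ((12−2)/6)² = 2.778

Forward pass:
ES_Task 1 = 0; EF_Task 1 = 4
ES_Task 2 = 0; EF_Task 2 = 5
ES_Task 3 = 0; EF_Task 3 = 10
ES_Task 4 = 0; EF_Task 4 = 2
ES_Task 5 = 0; EF_Task 5 = 14
ES_Task 6 = 0; EF_Task 6 = 4
ES_Task 7 = 0; EF_Task 7 = 14
ES_Task 8 = max(EF_Task 3=10, EF_Task 4=2) = 10; EF_Task 8 = 10+13 = 23
ES_Task 9 = 10; EF_Task 9 = 10+4 = 14
ES_Task 10 = max(EF_Task 1=4, EF_Task 2=5, EF_Task 4=2, EF_Task 5=14, EF_Task 6=4, EF_Task 7=14, EF_Task 8=23, EF_Task 9=14) = 23; EF_Task 10 = 23+7 = 30
Expected project duration μ = 30 weeks. Critical path: Task 3 → Task 8 → Task 10.

Variance along critical path = 7.111 + 2.778 + 2.778 = 12.667; σ = 3.559 weeks.
D = μ + z·σ = 30 + 1.036·3.559 = 33.7 weeks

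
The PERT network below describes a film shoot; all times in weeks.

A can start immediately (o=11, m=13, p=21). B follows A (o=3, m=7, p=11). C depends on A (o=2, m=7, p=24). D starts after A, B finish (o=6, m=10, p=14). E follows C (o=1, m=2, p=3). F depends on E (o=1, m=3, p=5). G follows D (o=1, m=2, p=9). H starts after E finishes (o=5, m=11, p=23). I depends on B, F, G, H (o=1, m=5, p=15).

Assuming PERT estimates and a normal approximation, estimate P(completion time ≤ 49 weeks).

0.860

te_A = (11 + 4·13 + 21)/6 = 84/6 = 14; σ²_A = ((21−11)/6)² = 2.778
te_B = (3 + 4·7 + 11)/6 = 42/6 = 7; σ²_B = ((11−3)/6)² = 1.778
te_C = (2 + 4·7 + 24)/6 = 54/6 = 9; σ²_C = ((24−2)/6)² = 13.444
te_D = (6 + 4·10 + 14)/6 = 60/6 = 10; σ²_D = ((14−6)/6)² = 1.778
te_E = (1 + 4·2 + 3)/6 = 12/6 = 2; σ²_E = ((3−1)/6)² = 0.111
te_F = (1 + 4·3 + 5)/6 = 18/6 = 3; σ²_F = ((5−1)/6)² = 0.444
te_G = (1 + 4·2 + 9)/6 = 18/6 = 3; σ²_G = ((9−1)/6)² = 1.778
te_H = (5 + 4·11 + 23)/6 = 72/6 = 12; σ²_H = ((23−5)/6)² = 9.000
te_I = (1 + 4·5 + 15)/6 = 36/6 = 6; σ²_I = ((15−1)/6)² = 5.444

Forward pass:
ES_A = 0; EF_A = 14
ES_B = 14; EF_B = 14+7 = 21
ES_C = 14; EF_C = 14+9 = 23
ES_D = max(EF_A=14, EF_B=21) = 21; EF_D = 21+10 = 31
ES_E = 23; EF_E = 23+2 = 25
ES_F = 25; EF_F = 25+3 = 28
ES_G = 31; EF_G = 31+3 = 34
ES_H = 25; EF_H = 25+12 = 37
ES_I = max(EF_B=21, EF_F=28, EF_G=34, EF_H=37) = 37; EF_I = 37+6 = 43
Expected project duration μ = 43 weeks. Critical path: A → C → E → H → I.

Variance along critical path = 2.778 + 13.444 + 0.111 + 9.000 + 5.444 = 30.778; σ = √30.778 = 5.548 weeks.
Z = (49 − 43) / 5.548 = 1.082
P(T ≤ 49) = Φ(1.082) ≈ 0.860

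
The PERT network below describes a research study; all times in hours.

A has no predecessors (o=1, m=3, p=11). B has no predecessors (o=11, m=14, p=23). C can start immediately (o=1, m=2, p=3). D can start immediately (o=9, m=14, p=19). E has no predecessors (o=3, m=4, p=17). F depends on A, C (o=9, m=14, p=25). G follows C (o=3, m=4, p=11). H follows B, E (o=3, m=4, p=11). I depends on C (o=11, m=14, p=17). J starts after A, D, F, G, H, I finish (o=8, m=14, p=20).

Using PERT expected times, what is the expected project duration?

34 hours

te_A = (1 + 4·3 + 11)/6 = 24/6 = 4
te_B = (11 + 4·14 + 23)/6 = 90/6 = 15
te_C = (1 + 4·2 + 3)/6 = 12/6 = 2
te_D = (9 + 4·14 + 19)/6 = 84/6 = 14
te_E = (3 + 4·4 + 17)/6 = 36/6 = 6
te_F = (9 + 4·14 + 25)/6 = 90/6 = 15
te_G = (3 + 4·4 + 11)/6 = 30/6 = 5
te_H = (3 + 4·4 + 11)/6 = 30/6 = 5
te_I = (11 + 4·14 + 17)/6 = 84/6 = 14
te_J = (8 + 4·14 + 20)/6 = 84/6 = 14

Forward pass:
ES_A = 0; EF_A = 4
ES_B = 0; EF_B = 15
ES_C = 0; EF_C = 2
ES_D = 0; EF_D = 14
ES_E = 0; EF_E = 6
ES_F = max(EF_A=4, EF_C=2) = 4; EF_F = 4+15 = 19
ES_G = 2; EF_G = 2+5 = 7
ES_H = max(EF_B=15, EF_E=6) = 15; EF_H = 15+5 = 20
ES_I = 2; EF_I = 2+14 = 16
ES_J = max(EF_A=4, EF_D=14, EF_F=19, EF_G=7, EF_H=20, EF_I=16) = 20; EF_J = 20+14 = 34
Expected project duration μ = 34 hours. Critical path: B → H → J.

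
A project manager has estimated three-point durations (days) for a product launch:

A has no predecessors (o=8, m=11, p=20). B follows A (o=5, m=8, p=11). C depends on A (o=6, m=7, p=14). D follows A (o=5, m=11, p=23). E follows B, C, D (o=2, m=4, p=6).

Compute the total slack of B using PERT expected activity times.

4 days

te_A = (8 + 4·11 + 20)/6 = 72/6 = 12
te_B = (5 + 4·8 + 11)/6 = 48/6 = 8
te_C = (6 + 4·7 + 14)/6 = 48/6 = 8
te_D = (5 + 4·11 + 23)/6 = 72/6 = 12
te_E = (2 + 4·4 + 6)/6 = 24/6 = 4

Forward pass:
ES_A = 0; EF_A = 12
ES_B = 12; EF_B = 12+8 = 20
ES_C = 12; EF_C = 12+8 = 20
ES_D = 12; EF_D = 12+12 = 24
ES_E = max(EF_B=20, EF_C=20, EF_D=24) = 24; EF_E = 24+4 = 28
Expected project duration μ = 28 days. Critical path: A → D → E.

Backward pass:
LF_E = 28; LS_E = 28−4 = 24
LF_D = LS_E = 24; LS_D = 24−12 = 12
LF_C = LS_E = 24; LS_C = 24−8 = 16
LF_B = LS_E = 24; LS_B = 24−8 = 16
LF_A = min(LS_B=16, LS_C=16, LS_D=12) = 12; LS_A = 12−12 = 0
Slack_B = LS_B − ES_B = 16 − 12 = 4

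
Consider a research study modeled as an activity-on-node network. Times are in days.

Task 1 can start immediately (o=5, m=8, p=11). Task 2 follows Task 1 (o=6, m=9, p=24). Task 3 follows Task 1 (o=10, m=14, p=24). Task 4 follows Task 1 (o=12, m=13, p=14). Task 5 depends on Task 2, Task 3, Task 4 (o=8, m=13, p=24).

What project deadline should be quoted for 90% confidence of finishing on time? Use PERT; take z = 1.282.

te_Task 1 = (5 + 4·8 + 11)/6 = 48/6 = 8; σ²_Task 1 = ((11−5)/6)² = 1.000
te_Task 2 = (6 + 4·9 + 24)/6 = 66/6 = 11; σ²_Task 2 = ((24−6)/6)² = 9.000
te_Task 3 = (10 + 4·14 + 24)/6 = 90/6 = 15; σ²_Task 3 = ((24−10)/6)² = 5.444
te_Task 4 = (12 + 4·13 + 14)/6 = 78/6 = 13; σ²_Task 4 = ((14−12)/6)² = 0.111
te_Task 5 = (8 + 4·13 + 24)/6 = 84/6 = 14; σ²_Task 5 = ((24−8)/6)² = 7.111

Forward pass:
ES_Task 1 = 0; EF_Task 1 = 8
ES_Task 2 = 8; EF_Task 2 = 8+11 = 19
ES_Task 3 = 8; EF_Task 3 = 8+15 = 23
ES_Task 4 = 8; EF_Task 4 = 8+13 = 21
ES_Task 5 = max(EF_Task 2=19, EF_Task 3=23, EF_Task 4=21) = 23; EF_Task 5 = 23+14 = 37
Expected project duration μ = 37 days. Critical path: Task 1 → Task 3 → Task 5.

Variance along critical path = 1.000 + 5.444 + 7.111 = 13.556; σ = 3.682 days.
D = μ + z·σ = 37 + 1.282·3.682 = 41.7 days

41.7 days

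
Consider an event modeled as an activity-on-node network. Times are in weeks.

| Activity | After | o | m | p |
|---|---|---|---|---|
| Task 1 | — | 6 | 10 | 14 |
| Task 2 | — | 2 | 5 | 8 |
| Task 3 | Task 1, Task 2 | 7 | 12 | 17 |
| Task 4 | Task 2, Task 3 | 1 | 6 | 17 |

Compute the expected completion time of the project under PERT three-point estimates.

te_Task 1 = (6 + 4·10 + 14)/6 = 60/6 = 10
te_Task 2 = (2 + 4·5 + 8)/6 = 30/6 = 5
te_Task 3 = (7 + 4·12 + 17)/6 = 72/6 = 12
te_Task 4 = (1 + 4·6 + 17)/6 = 42/6 = 7

Forward pass:
ES_Task 1 = 0; EF_Task 1 = 10
ES_Task 2 = 0; EF_Task 2 = 5
ES_Task 3 = max(EF_Task 1=10, EF_Task 2=5) = 10; EF_Task 3 = 10+12 = 22
ES_Task 4 = max(EF_Task 2=5, EF_Task 3=22) = 22; EF_Task 4 = 22+7 = 29
Expected project duration μ = 29 weeks. Critical path: Task 1 → Task 3 → Task 4.

29 weeks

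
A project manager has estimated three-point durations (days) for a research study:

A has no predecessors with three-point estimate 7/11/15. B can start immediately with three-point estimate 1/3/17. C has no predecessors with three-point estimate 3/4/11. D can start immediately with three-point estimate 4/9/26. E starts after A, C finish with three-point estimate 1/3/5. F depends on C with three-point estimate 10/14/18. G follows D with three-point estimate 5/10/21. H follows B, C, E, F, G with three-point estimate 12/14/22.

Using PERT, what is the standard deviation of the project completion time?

4.83 days

te_A = (7 + 4·11 + 15)/6 = 66/6 = 11; σ²_A = ((15−7)/6)² = 1.778
te_B = (1 + 4·3 + 17)/6 = 30/6 = 5; σ²_B = ((17−1)/6)² = 7.111
te_C = (3 + 4·4 + 11)/6 = 30/6 = 5; σ²_C = ((11−3)/6)² = 1.778
te_D = (4 + 4·9 + 26)/6 = 66/6 = 11; σ²_D = ((26−4)/6)² = 13.444
te_E = (1 + 4·3 + 5)/6 = 18/6 = 3; σ²_E = ((5−1)/6)² = 0.444
te_F = (10 + 4·14 + 18)/6 = 84/6 = 14; σ²_F = ((18−10)/6)² = 1.778
te_G = (5 + 4·10 + 21)/6 = 66/6 = 11; σ²_G = ((21−5)/6)² = 7.111
te_H = (12 + 4·14 + 22)/6 = 90/6 = 15; σ²_H = ((22−12)/6)² = 2.778

Forward pass:
ES_A = 0; EF_A = 11
ES_B = 0; EF_B = 5
ES_C = 0; EF_C = 5
ES_D = 0; EF_D = 11
ES_E = max(EF_A=11, EF_C=5) = 11; EF_E = 11+3 = 14
ES_F = 5; EF_F = 5+14 = 19
ES_G = 11; EF_G = 11+11 = 22
ES_H = max(EF_B=5, EF_C=5, EF_E=14, EF_F=19, EF_G=22) = 22; EF_H = 22+15 = 37
Expected project duration μ = 37 days. Critical path: D → G → H.

Variance along critical path = 13.444 + 7.111 + 2.778 = 23.333
σ = √23.333 = 4.830 days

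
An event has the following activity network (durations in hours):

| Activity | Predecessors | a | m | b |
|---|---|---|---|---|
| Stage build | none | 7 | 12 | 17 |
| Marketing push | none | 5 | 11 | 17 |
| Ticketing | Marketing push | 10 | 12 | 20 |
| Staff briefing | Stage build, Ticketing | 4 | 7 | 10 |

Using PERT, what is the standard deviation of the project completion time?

2.79 hours

te_Stage build = (7 + 4·12 + 17)/6 = 72/6 = 12; σ²_Stage build = ((17−7)/6)² = 2.778
te_Marketing push = (5 + 4·11 + 17)/6 = 66/6 = 11; σ²_Marketing push = ((17−5)/6)² = 4.000
te_Ticketing = (10 + 4·12 + 20)/6 = 78/6 = 13; σ²_Ticketing = ((20−10)/6)² = 2.778
te_Staff briefing = (4 + 4·7 + 10)/6 = 42/6 = 7; σ²_Staff briefing = ((10−4)/6)² = 1.000

Forward pass:
ES_Stage build = 0; EF_Stage build = 12
ES_Marketing push = 0; EF_Marketing push = 11
ES_Ticketing = 11; EF_Ticketing = 11+13 = 24
ES_Staff briefing = max(EF_Stage build=12, EF_Ticketing=24) = 24; EF_Staff briefing = 24+7 = 31
Expected project duration μ = 31 hours. Critical path: Marketing push → Ticketing → Staff briefing.

Variance along critical path = 4.000 + 2.778 + 1.000 = 7.778
σ = √7.778 = 2.789 hours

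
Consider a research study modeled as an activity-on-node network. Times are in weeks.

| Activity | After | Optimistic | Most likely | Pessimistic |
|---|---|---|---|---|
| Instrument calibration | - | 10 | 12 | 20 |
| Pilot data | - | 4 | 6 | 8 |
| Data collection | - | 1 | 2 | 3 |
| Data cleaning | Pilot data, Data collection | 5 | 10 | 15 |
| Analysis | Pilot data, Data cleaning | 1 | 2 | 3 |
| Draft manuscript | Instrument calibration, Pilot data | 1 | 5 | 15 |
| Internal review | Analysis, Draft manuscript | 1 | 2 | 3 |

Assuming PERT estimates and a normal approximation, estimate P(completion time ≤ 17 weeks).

0.083

te_Instrument calibration = (10 + 4·12 + 20)/6 = 78/6 = 13; σ²_Instrument calibration = ((20−10)/6)² = 2.778
te_Pilot data = (4 + 4·6 + 8)/6 = 36/6 = 6; σ²_Pilot data = ((8−4)/6)² = 0.444
te_Data collection = (1 + 4·2 + 3)/6 = 12/6 = 2; σ²_Data collection = ((3−1)/6)² = 0.111
te_Data cleaning = (5 + 4·10 + 15)/6 = 60/6 = 10; σ²_Data cleaning = ((15−5)/6)² = 2.778
te_Analysis = (1 + 4·2 + 3)/6 = 12/6 = 2; σ²_Analysis = ((3−1)/6)² = 0.111
te_Draft manuscript = (1 + 4·5 + 15)/6 = 36/6 = 6; σ²_Draft manuscript = ((15−1)/6)² = 5.444
te_Internal review = (1 + 4·2 + 3)/6 = 12/6 = 2; σ²_Internal review = ((3−1)/6)² = 0.111

Forward pass:
ES_Instrument calibration = 0; EF_Instrument calibration = 13
ES_Pilot data = 0; EF_Pilot data = 6
ES_Data collection = 0; EF_Data collection = 2
ES_Data cleaning = max(EF_Pilot data=6, EF_Data collection=2) = 6; EF_Data cleaning = 6+10 = 16
ES_Analysis = max(EF_Pilot data=6, EF_Data cleaning=16) = 16; EF_Analysis = 16+2 = 18
ES_Draft manuscript = max(EF_Instrument calibration=13, EF_Pilot data=6) = 13; EF_Draft manuscript = 13+6 = 19
ES_Internal review = max(EF_Analysis=18, EF_Draft manuscript=19) = 19; EF_Internal review = 19+2 = 21
Expected project duration μ = 21 weeks. Critical path: Instrument calibration → Draft manuscript → Internal review.

Variance along critical path = 2.778 + 5.444 + 0.111 = 8.333; σ = √8.333 = 2.887 weeks.
Z = (17 − 21) / 2.887 = -1.386
P(T ≤ 17) = Φ(-1.386) ≈ 0.083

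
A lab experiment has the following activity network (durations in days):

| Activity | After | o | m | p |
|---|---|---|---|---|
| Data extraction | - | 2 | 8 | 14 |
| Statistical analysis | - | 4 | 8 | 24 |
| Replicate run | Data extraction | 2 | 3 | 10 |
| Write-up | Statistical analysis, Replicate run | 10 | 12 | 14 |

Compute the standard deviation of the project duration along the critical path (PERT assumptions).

te_Data extraction = (2 + 4·8 + 14)/6 = 48/6 = 8; σ²_Data extraction = ((14−2)/6)² = 4.000
te_Statistical analysis = (4 + 4·8 + 24)/6 = 60/6 = 10; σ²_Statistical analysis = ((24−4)/6)² = 11.111
te_Replicate run = (2 + 4·3 + 10)/6 = 24/6 = 4; σ²_Replicate run = ((10−2)/6)² = 1.778
te_Write-up = (10 + 4·12 + 14)/6 = 72/6 = 12; σ²_Write-up = ((14−10)/6)² = 0.444

Forward pass:
ES_Data extraction = 0; EF_Data extraction = 8
ES_Statistical analysis = 0; EF_Statistical analysis = 10
ES_Replicate run = 8; EF_Replicate run = 8+4 = 12
ES_Write-up = max(EF_Statistical analysis=10, EF_Replicate run=12) = 12; EF_Write-up = 12+12 = 24
Expected project duration μ = 24 days. Critical path: Data extraction → Replicate run → Write-up.

Variance along critical path = 4.000 + 1.778 + 0.444 = 6.222
σ = √6.222 = 2.494 days

2.49 days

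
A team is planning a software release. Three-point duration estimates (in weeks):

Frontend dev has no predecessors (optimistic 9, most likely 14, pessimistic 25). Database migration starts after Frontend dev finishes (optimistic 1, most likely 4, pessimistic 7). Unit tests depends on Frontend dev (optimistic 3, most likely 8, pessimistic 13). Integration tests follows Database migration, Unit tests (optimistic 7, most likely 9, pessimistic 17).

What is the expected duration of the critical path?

te_Frontend dev = (9 + 4·14 + 25)/6 = 90/6 = 15
te_Database migration = (1 + 4·4 + 7)/6 = 24/6 = 4
te_Unit tests = (3 + 4·8 + 13)/6 = 48/6 = 8
te_Integration tests = (7 + 4·9 + 17)/6 = 60/6 = 10

Forward pass:
ES_Frontend dev = 0; EF_Frontend dev = 15
ES_Database migration = 15; EF_Database migration = 15+4 = 19
ES_Unit tests = 15; EF_Unit tests = 15+8 = 23
ES_Integration tests = max(EF_Database migration=19, EF_Unit tests=23) = 23; EF_Integration tests = 23+10 = 33
Expected project duration μ = 33 weeks. Critical path: Frontend dev → Unit tests → Integration tests.

33 weeks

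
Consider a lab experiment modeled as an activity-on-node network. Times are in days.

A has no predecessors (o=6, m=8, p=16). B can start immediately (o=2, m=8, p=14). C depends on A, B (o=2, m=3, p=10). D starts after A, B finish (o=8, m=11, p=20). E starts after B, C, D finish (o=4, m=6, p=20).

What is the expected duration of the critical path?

29 days

te_A = (6 + 4·8 + 16)/6 = 54/6 = 9
te_B = (2 + 4·8 + 14)/6 = 48/6 = 8
te_C = (2 + 4·3 + 10)/6 = 24/6 = 4
te_D = (8 + 4·11 + 20)/6 = 72/6 = 12
te_E = (4 + 4·6 + 20)/6 = 48/6 = 8

Forward pass:
ES_A = 0; EF_A = 9
ES_B = 0; EF_B = 8
ES_C = max(EF_A=9, EF_B=8) = 9; EF_C = 9+4 = 13
ES_D = max(EF_A=9, EF_B=8) = 9; EF_D = 9+12 = 21
ES_E = max(EF_B=8, EF_C=13, EF_D=21) = 21; EF_E = 21+8 = 29
Expected project duration μ = 29 days. Critical path: A → D → E.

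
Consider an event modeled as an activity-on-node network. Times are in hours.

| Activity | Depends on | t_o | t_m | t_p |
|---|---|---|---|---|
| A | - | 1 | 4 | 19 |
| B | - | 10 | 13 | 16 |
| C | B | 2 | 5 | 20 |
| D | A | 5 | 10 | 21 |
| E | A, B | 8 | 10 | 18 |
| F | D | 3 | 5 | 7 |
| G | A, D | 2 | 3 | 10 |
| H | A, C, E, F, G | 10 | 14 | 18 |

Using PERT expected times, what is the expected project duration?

te_A = (1 + 4·4 + 19)/6 = 36/6 = 6
te_B = (10 + 4·13 + 16)/6 = 78/6 = 13
te_C = (2 + 4·5 + 20)/6 = 42/6 = 7
te_D = (5 + 4·10 + 21)/6 = 66/6 = 11
te_E = (8 + 4·10 + 18)/6 = 66/6 = 11
te_F = (3 + 4·5 + 7)/6 = 30/6 = 5
te_G = (2 + 4·3 + 10)/6 = 24/6 = 4
te_H = (10 + 4·14 + 18)/6 = 84/6 = 14

Forward pass:
ES_A = 0; EF_A = 6
ES_B = 0; EF_B = 13
ES_C = 13; EF_C = 13+7 = 20
ES_D = 6; EF_D = 6+11 = 17
ES_E = max(EF_A=6, EF_B=13) = 13; EF_E = 13+11 = 24
ES_F = 17; EF_F = 17+5 = 22
ES_G = max(EF_A=6, EF_D=17) = 17; EF_G = 17+4 = 21
ES_H = max(EF_A=6, EF_C=20, EF_E=24, EF_F=22, EF_G=21) = 24; EF_H = 24+14 = 38
Expected project duration μ = 38 hours. Critical path: B → E → H.

38 hours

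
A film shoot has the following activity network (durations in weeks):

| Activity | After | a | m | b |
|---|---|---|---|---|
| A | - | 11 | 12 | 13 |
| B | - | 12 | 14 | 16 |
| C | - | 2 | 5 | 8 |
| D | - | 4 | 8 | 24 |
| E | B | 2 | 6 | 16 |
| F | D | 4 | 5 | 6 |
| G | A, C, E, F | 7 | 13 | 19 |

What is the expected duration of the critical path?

te_A = (11 + 4·12 + 13)/6 = 72/6 = 12
te_B = (12 + 4·14 + 16)/6 = 84/6 = 14
te_C = (2 + 4·5 + 8)/6 = 30/6 = 5
te_D = (4 + 4·8 + 24)/6 = 60/6 = 10
te_E = (2 + 4·6 + 16)/6 = 42/6 = 7
te_F = (4 + 4·5 + 6)/6 = 30/6 = 5
te_G = (7 + 4·13 + 19)/6 = 78/6 = 13

Forward pass:
ES_A = 0; EF_A = 12
ES_B = 0; EF_B = 14
ES_C = 0; EF_C = 5
ES_D = 0; EF_D = 10
ES_E = 14; EF_E = 14+7 = 21
ES_F = 10; EF_F = 10+5 = 15
ES_G = max(EF_A=12, EF_C=5, EF_E=21, EF_F=15) = 21; EF_G = 21+13 = 34
Expected project duration μ = 34 weeks. Critical path: B → E → G.

34 weeks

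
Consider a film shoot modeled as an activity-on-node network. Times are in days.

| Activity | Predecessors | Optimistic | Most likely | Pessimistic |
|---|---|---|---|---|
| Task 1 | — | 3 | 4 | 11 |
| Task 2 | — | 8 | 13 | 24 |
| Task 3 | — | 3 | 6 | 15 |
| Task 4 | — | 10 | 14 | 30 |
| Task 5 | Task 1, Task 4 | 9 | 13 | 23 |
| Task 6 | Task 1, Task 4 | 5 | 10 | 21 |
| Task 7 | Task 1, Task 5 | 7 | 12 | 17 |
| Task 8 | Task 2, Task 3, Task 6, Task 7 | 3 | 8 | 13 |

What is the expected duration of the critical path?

50 days

te_Task 1 = (3 + 4·4 + 11)/6 = 30/6 = 5
te_Task 2 = (8 + 4·13 + 24)/6 = 84/6 = 14
te_Task 3 = (3 + 4·6 + 15)/6 = 42/6 = 7
te_Task 4 = (10 + 4·14 + 30)/6 = 96/6 = 16
te_Task 5 = (9 + 4·13 + 23)/6 = 84/6 = 14
te_Task 6 = (5 + 4·10 + 21)/6 = 66/6 = 11
te_Task 7 = (7 + 4·12 + 17)/6 = 72/6 = 12
te_Task 8 = (3 + 4·8 + 13)/6 = 48/6 = 8

Forward pass:
ES_Task 1 = 0; EF_Task 1 = 5
ES_Task 2 = 0; EF_Task 2 = 14
ES_Task 3 = 0; EF_Task 3 = 7
ES_Task 4 = 0; EF_Task 4 = 16
ES_Task 5 = max(EF_Task 1=5, EF_Task 4=16) = 16; EF_Task 5 = 16+14 = 30
ES_Task 6 = max(EF_Task 1=5, EF_Task 4=16) = 16; EF_Task 6 = 16+11 = 27
ES_Task 7 = max(EF_Task 1=5, EF_Task 5=30) = 30; EF_Task 7 = 30+12 = 42
ES_Task 8 = max(EF_Task 2=14, EF_Task 3=7, EF_Task 6=27, EF_Task 7=42) = 42; EF_Task 8 = 42+8 = 50
Expected project duration μ = 50 days. Critical path: Task 4 → Task 5 → Task 7 → Task 8.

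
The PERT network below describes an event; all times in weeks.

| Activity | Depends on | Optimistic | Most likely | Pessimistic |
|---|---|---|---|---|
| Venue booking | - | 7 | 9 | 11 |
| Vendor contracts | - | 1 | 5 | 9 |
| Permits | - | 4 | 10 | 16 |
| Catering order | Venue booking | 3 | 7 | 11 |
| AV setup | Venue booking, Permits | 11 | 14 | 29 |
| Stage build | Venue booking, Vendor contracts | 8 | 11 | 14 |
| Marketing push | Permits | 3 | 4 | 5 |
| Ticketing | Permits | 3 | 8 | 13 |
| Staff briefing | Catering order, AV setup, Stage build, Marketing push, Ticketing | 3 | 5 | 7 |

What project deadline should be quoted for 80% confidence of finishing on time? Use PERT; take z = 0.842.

te_Venue booking = (7 + 4·9 + 11)/6 = 54/6 = 9; σ²_Venue booking = ((11−7)/6)² = 0.444
te_Vendor contracts = (1 + 4·5 + 9)/6 = 30/6 = 5; σ²_Vendor contracts = ((9−1)/6)² = 1.778
te_Permits = (4 + 4·10 + 16)/6 = 60/6 = 10; σ²_Permits = ((16−4)/6)² = 4.000
te_Catering order = (3 + 4·7 + 11)/6 = 42/6 = 7; σ²_Catering order = ((11−3)/6)² = 1.778
te_AV setup = (11 + 4·14 + 29)/6 = 96/6 = 16; σ²_AV setup = ((29−11)/6)² = 9.000
te_Stage build = (8 + 4·11 + 14)/6 = 66/6 = 11; σ²_Stage build = ((14−8)/6)² = 1.000
te_Marketing push = (3 + 4·4 + 5)/6 = 24/6 = 4; σ²_Marketing push = ((5−3)/6)² = 0.111
te_Ticketing = (3 + 4·8 + 13)/6 = 48/6 = 8; σ²_Ticketing = ((13−3)/6)² = 2.778
te_Staff briefing = (3 + 4·5 + 7)/6 = 30/6 = 5; σ²_Staff briefing = ((7−3)/6)² = 0.444

Forward pass:
ES_Venue booking = 0; EF_Venue booking = 9
ES_Vendor contracts = 0; EF_Vendor contracts = 5
ES_Permits = 0; EF_Permits = 10
ES_Catering order = 9; EF_Catering order = 9+7 = 16
ES_AV setup = max(EF_Venue booking=9, EF_Permits=10) = 10; EF_AV setup = 10+16 = 26
ES_Stage build = max(EF_Venue booking=9, EF_Vendor contracts=5) = 9; EF_Stage build = 9+11 = 20
ES_Marketing push = 10; EF_Marketing push = 10+4 = 14
ES_Ticketing = 10; EF_Ticketing = 10+8 = 18
ES_Staff briefing = max(EF_Catering order=16, EF_AV setup=26, EF_Stage build=20, EF_Marketing push=14, EF_Ticketing=18) = 26; EF_Staff briefing = 26+5 = 31
Expected project duration μ = 31 weeks. Critical path: Permits → AV setup → Staff briefing.

Variance along critical path = 4.000 + 9.000 + 0.444 = 13.444; σ = 3.667 weeks.
D = μ + z·σ = 31 + 0.842·3.667 = 34.1 weeks

34.1 weeks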